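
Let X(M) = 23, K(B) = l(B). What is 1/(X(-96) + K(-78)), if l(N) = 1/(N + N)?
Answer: 156/3587 ≈ 0.043490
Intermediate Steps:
l(N) = 1/(2*N)
K(B) = 1/(2*B)
1/(X(-96) + K(-78)) = 1/(23 + (½)/(-78)) = 1/(23 + (½)*(-1/78)) = 1/(23 - 1/156) = 1/(3587/156) = 156/3587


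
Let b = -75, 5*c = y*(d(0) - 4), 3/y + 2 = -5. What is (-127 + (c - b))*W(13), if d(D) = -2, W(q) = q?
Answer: -23426/35 ≈ -669.31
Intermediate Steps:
y = -3/7 (y = 3/(-2 - 5) = 3/(-7) = 3*(-⅐) = -3/7 ≈ -0.42857)
c = 18/35 (c = (-3*(-2 - 4)/7)/5 = (-3/7*(-6))/5 = (⅕)*(18/7) = 18/35 ≈ 0.51429)
(-127 + (c - b))*W(13) = (-127 + (18/35 - 1*(-75)))*13 = (-127 + (18/35 + 75))*13 = (-127 + 2643/35)*13 = -1802/35*13 = -23426/35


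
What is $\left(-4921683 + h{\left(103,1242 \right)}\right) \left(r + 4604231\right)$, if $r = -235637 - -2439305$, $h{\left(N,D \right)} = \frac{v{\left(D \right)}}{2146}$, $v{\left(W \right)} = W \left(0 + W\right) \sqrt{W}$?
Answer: $-33506320774017 + \frac{15752429869554 \sqrt{138}}{1073} \approx -3.3334 \cdot 10^{13}$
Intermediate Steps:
$v{\left(W \right)} = W^{\frac{5}{2}}$ ($v{\left(W \right)} = W W \sqrt{W} = W^{2} \sqrt{W} = W^{\frac{5}{2}}$)
$h{\left(N,D \right)} = \frac{D^{\frac{5}{2}}}{2146}$
$r = 2203668$ ($r = -235637 + 2439305 = 2203668$)
$\left(-4921683 + h{\left(103,1242 \right)}\right) \left(r + 4604231\right) = \left(-4921683 + \frac{1242^{\frac{5}{2}}}{2146}\right) \left(2203668 + 4604231\right) = \left(-4921683 + \frac{4627692 \sqrt{138}}{2146}\right) 6807899 = \left(-4921683 + \frac{2313846 \sqrt{138}}{1073}\right) 6807899 = -33506320774017 + \frac{15752429869554 \sqrt{138}}{1073}$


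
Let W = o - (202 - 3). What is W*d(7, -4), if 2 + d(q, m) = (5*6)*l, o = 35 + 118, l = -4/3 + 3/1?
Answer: -2208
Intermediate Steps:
l = 5/3 (l = -4*⅓ + 3*1 = -4/3 + 3 = 5/3 ≈ 1.6667)
o = 153
d(q, m) = 48 (d(q, m) = -2 + (5*6)*(5/3) = -2 + 30*(5/3) = -2 + 50 = 48)
W = -46 (W = 153 - (202 - 3) = 153 - 1*199 = 153 - 199 = -46)
W*d(7, -4) = -46*48 = -2208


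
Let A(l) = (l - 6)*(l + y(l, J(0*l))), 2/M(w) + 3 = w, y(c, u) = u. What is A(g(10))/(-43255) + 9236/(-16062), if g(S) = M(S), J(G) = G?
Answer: -1957437086/3404332869 ≈ -0.57498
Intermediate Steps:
M(w) = 2/(-3 + w)
g(S) = 2/(-3 + S)
A(l) = l*(-6 + l) (A(l) = (l - 6)*(l + 0*l) = (-6 + l)*(l + 0) = (-6 + l)*l = l*(-6 + l))
A(g(10))/(-43255) + 9236/(-16062) = ((2/(-3 + 10))*(-6 + 2/(-3 + 10)))/(-43255) + 9236/(-16062) = ((2/7)*(-6 + 2/7))*(-1/43255) + 9236*(-1/16062) = ((2*(1/7))*(-6 + 2*(1/7)))*(-1/43255) - 4618/8031 = (2*(-6 + 2/7)/7)*(-1/43255) - 4618/8031 = ((2/7)*(-40/7))*(-1/43255) - 4618/8031 = -80/49*(-1/43255) - 4618/8031 = 16/423899 - 4618/8031 = -1957437086/3404332869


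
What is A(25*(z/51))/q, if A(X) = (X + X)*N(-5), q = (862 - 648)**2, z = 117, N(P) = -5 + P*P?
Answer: 9750/194633 ≈ 0.050094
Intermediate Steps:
N(P) = -5 + P**2
q = 45796 (q = 214**2 = 45796)
A(X) = 40*X (A(X) = (X + X)*(-5 + (-5)**2) = (2*X)*(-5 + 25) = (2*X)*20 = 40*X)
A(25*(z/51))/q = (40*(25*(117/51)))/45796 = (40*(25*(117*(1/51))))*(1/45796) = (40*(25*(39/17)))*(1/45796) = (40*(975/17))*(1/45796) = (39000/17)*(1/45796) = 9750/194633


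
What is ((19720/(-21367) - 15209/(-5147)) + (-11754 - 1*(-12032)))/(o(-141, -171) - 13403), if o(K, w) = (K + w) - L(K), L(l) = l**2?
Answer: -30796785685/3694751982604 ≈ -0.0083353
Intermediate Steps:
o(K, w) = K + w - K**2 (o(K, w) = (K + w) - K**2 = K + w - K**2)
((19720/(-21367) - 15209/(-5147)) + (-11754 - 1*(-12032)))/(o(-141, -171) - 13403) = ((19720/(-21367) - 15209/(-5147)) + (-11754 - 1*(-12032)))/((-141 - 171 - 1*(-141)**2) - 13403) = ((19720*(-1/21367) - 15209*(-1/5147)) + (-11754 + 12032))/((-141 - 171 - 1*19881) - 13403) = ((-19720/21367 + 15209/5147) + 278)/((-141 - 171 - 19881) - 13403) = (223471863/109975949 + 278)/(-20193 - 13403) = (30796785685/109975949)/(-33596) = (30796785685/109975949)*(-1/33596) = -30796785685/3694751982604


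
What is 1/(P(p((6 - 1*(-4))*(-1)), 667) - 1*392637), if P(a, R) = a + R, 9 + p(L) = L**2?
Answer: -1/391879 ≈ -2.5518e-6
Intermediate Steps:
p(L) = -9 + L**2
P(a, R) = R + a
1/(P(p((6 - 1*(-4))*(-1)), 667) - 1*392637) = 1/((667 + (-9 + ((6 - 1*(-4))*(-1))**2)) - 1*392637) = 1/((667 + (-9 + ((6 + 4)*(-1))**2)) - 392637) = 1/((667 + (-9 + (10*(-1))**2)) - 392637) = 1/((667 + (-9 + (-10)**2)) - 392637) = 1/((667 + (-9 + 100)) - 392637) = 1/((667 + 91) - 392637) = 1/(758 - 392637) = 1/(-391879) = -1/391879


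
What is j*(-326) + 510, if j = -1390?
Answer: 453650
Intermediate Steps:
j*(-326) + 510 = -1390*(-326) + 510 = 453140 + 510 = 453650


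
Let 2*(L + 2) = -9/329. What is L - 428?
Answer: -282949/658 ≈ -430.01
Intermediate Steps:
L = -1325/658 (L = -2 + (-9/329)/2 = -2 + (-9*1/329)/2 = -2 + (1/2)*(-9/329) = -2 - 9/658 = -1325/658 ≈ -2.0137)
L - 428 = -1325/658 - 428 = -282949/658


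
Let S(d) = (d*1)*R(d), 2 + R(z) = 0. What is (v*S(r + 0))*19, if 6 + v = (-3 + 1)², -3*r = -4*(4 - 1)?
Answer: 304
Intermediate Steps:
r = 4 (r = -(-4)*(4 - 1)/3 = -(-4)*3/3 = -⅓*(-12) = 4)
R(z) = -2 (R(z) = -2 + 0 = -2)
v = -2 (v = -6 + (-3 + 1)² = -6 + (-2)² = -6 + 4 = -2)
S(d) = -2*d (S(d) = (d*1)*(-2) = d*(-2) = -2*d)
(v*S(r + 0))*19 = -(-4)*(4 + 0)*19 = -(-4)*4*19 = -2*(-8)*19 = 16*19 = 304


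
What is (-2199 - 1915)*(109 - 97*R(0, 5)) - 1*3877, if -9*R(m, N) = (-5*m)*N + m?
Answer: -452303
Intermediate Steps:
R(m, N) = -m/9 + 5*N*m/9 (R(m, N) = -((-5*m)*N + m)/9 = -(-5*N*m + m)/9 = -(m - 5*N*m)/9 = -m/9 + 5*N*m/9)
(-2199 - 1915)*(109 - 97*R(0, 5)) - 1*3877 = (-2199 - 1915)*(109 - 97*0*(-1 + 5*5)/9) - 1*3877 = -4114*(109 - 97*0*(-1 + 25)/9) - 3877 = -4114*(109 - 97*0*24/9) - 3877 = -4114*(109 - 97*0) - 3877 = -4114*(109 + 0) - 3877 = -4114*109 - 3877 = -448426 - 3877 = -452303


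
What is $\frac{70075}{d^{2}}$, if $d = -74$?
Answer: $\frac{70075}{5476} \approx 12.797$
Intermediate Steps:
$\frac{70075}{d^{2}} = \frac{70075}{\left(-74\right)^{2}} = \frac{70075}{5476}$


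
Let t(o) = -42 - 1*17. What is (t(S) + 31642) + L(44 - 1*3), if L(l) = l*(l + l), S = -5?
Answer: 34945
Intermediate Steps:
L(l) = 2*l**2 (L(l) = l*(2*l) = 2*l**2)
t(o) = -59 (t(o) = -42 - 17 = -59)
(t(S) + 31642) + L(44 - 1*3) = (-59 + 31642) + 2*(44 - 1*3)**2 = 31583 + 2*(44 - 3)**2 = 31583 + 2*41**2 = 31583 + 2*1681 = 31583 + 3362 = 34945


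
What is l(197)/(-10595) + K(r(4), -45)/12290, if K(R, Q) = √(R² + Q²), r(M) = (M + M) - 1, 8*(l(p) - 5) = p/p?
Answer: -41/84760 + √2074/12290 ≈ 0.0032218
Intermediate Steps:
l(p) = 41/8 (l(p) = 5 + (p/p)/8 = 5 + (⅛)*1 = 5 + ⅛ = 41/8)
r(M) = -1 + 2*M (r(M) = 2*M - 1 = -1 + 2*M)
K(R, Q) = √(Q² + R²)
l(197)/(-10595) + K(r(4), -45)/12290 = (41/8)/(-10595) + √((-45)² + (-1 + 2*4)²)/12290 = (41/8)*(-1/10595) + √(2025 + (-1 + 8)²)*(1/12290) = -41/84760 + √(2025 + 7²)*(1/12290) = -41/84760 + √(2025 + 49)*(1/12290) = -41/84760 + √2074*(1/12290) = -41/84760 + √2074/12290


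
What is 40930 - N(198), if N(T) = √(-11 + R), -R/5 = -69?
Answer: 40930 - √334 ≈ 40912.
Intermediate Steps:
R = 345 (R = -5*(-69) = 345)
N(T) = √334 (N(T) = √(-11 + 345) = √334)
40930 - N(198) = 40930 - √334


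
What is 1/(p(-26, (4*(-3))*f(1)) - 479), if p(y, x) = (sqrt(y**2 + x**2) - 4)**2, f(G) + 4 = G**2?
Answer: 1509/2150873 + 16*sqrt(493)/2150873 ≈ 0.00086674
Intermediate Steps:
f(G) = -4 + G**2
p(y, x) = (-4 + sqrt(x**2 + y**2))**2 (p(y, x) = (sqrt(x**2 + y**2) - 4)**2 = (-4 + sqrt(x**2 + y**2))**2)
1/(p(-26, (4*(-3))*f(1)) - 479) = 1/((-4 + sqrt(((4*(-3))*(-4 + 1**2))**2 + (-26)**2))**2 - 479) = 1/((-4 + sqrt((-12*(-4 + 1))**2 + 676))**2 - 479) = 1/((-4 + sqrt((-12*(-3))**2 + 676))**2 - 479) = 1/((-4 + sqrt(36**2 + 676))**2 - 479) = 1/((-4 + sqrt(1296 + 676))**2 - 479) = 1/((-4 + sqrt(1972))**2 - 479) = 1/((-4 + 2*sqrt(493))**2 - 479) = 1/(-479 + (-4 + 2*sqrt(493))**2)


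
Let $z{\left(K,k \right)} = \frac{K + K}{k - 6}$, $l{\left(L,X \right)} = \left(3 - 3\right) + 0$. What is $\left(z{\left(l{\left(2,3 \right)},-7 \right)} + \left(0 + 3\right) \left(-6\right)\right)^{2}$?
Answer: $324$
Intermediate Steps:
$l{\left(L,X \right)} = 0$ ($l{\left(L,X \right)} = 0 + 0 = 0$)
$z{\left(K,k \right)} = \frac{2 K}{-6 + k}$
$\left(z{\left(l{\left(2,3 \right)},-7 \right)} + \left(0 + 3\right) \left(-6\right)\right)^{2} = \left(2 \cdot 0 \frac{1}{-6 - 7} + \left(0 + 3\right) \left(-6\right)\right)^{2} = \left(2 \cdot 0 \frac{1}{-13} + 3 \left(-6\right)\right)^{2} = \left(2 \cdot 0 \left(- \frac{1}{13}\right) - 18\right)^{2} = \left(0 - 18\right)^{2} = \left(-18\right)^{2} = 324$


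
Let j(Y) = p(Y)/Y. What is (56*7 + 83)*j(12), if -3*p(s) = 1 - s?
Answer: 5225/36 ≈ 145.14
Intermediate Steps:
p(s) = -⅓ + s/3 (p(s) = -(1 - s)/3 = -⅓ + s/3)
j(Y) = (-⅓ + Y/3)/Y
(56*7 + 83)*j(12) = (56*7 + 83)*((⅓)*(-1 + 12)/12) = (392 + 83)*((⅓)*(1/12)*11) = 475*(11/36) = 5225/36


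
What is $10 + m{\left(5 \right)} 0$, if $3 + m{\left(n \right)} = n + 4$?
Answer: $10$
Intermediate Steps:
$m{\left(n \right)} = 1 + n$ ($m{\left(n \right)} = -3 + \left(n + 4\right) = -3 + \left(4 + n\right) = 1 + n$)
$10 + m{\left(5 \right)} 0 = 10 + \left(1 + 5\right) 0 = 10 + 6 \cdot 0 = 10 + 0 = 10$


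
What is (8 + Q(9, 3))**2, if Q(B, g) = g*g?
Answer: 289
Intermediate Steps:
Q(B, g) = g**2
(8 + Q(9, 3))**2 = (8 + 3**2)**2 = (8 + 9)**2 = 17**2 = 289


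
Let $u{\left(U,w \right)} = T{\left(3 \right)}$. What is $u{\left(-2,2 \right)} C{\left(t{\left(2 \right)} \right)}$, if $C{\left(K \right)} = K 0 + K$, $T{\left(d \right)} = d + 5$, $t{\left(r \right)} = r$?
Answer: $16$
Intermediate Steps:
$T{\left(d \right)} = 5 + d$
$u{\left(U,w \right)} = 8$ ($u{\left(U,w \right)} = 5 + 3 = 8$)
$C{\left(K \right)} = K$ ($C{\left(K \right)} = 0 + K = K$)
$u{\left(-2,2 \right)} C{\left(t{\left(2 \right)} \right)} = 8 \cdot 2 = 16$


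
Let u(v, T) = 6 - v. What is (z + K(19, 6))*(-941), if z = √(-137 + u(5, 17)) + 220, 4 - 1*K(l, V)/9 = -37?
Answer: -554249 - 1882*I*√34 ≈ -5.5425e+5 - 10974.0*I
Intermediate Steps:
K(l, V) = 369 (K(l, V) = 36 - 9*(-37) = 36 + 333 = 369)
z = 220 + 2*I*√34 (z = √(-137 + (6 - 1*5)) + 220 = √(-137 + (6 - 5)) + 220 = √(-137 + 1) + 220 = √(-136) + 220 = 2*I*√34 + 220 = 220 + 2*I*√34 ≈ 220.0 + 11.662*I)
(z + K(19, 6))*(-941) = ((220 + 2*I*√34) + 369)*(-941) = (589 + 2*I*√34)*(-941) = -554249 - 1882*I*√34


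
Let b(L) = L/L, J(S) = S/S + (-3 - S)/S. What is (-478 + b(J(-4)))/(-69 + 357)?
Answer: -53/32 ≈ -1.6563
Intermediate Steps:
J(S) = 1 + (-3 - S)/S
b(L) = 1
(-478 + b(J(-4)))/(-69 + 357) = (-478 + 1)/(-69 + 357) = -477/288 = -477*1/288 = -53/32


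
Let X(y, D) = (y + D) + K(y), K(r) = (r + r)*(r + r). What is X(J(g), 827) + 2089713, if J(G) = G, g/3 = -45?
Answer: 2163305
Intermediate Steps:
K(r) = 4*r² (K(r) = (2*r)*(2*r) = 4*r²)
g = -135 (g = 3*(-45) = -135)
X(y, D) = D + y + 4*y² (X(y, D) = (y + D) + 4*y² = (D + y) + 4*y² = D + y + 4*y²)
X(J(g), 827) + 2089713 = (827 - 135 + 4*(-135)²) + 2089713 = (827 - 135 + 4*18225) + 2089713 = (827 - 135 + 72900) + 2089713 = 73592 + 2089713 = 2163305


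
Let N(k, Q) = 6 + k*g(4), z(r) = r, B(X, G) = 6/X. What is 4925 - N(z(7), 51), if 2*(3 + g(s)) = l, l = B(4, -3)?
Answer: 19739/4 ≈ 4934.8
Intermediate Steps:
l = 3/2 (l = 6/4 = 6*(¼) = 3/2 ≈ 1.5000)
g(s) = -9/4 (g(s) = -3 + (½)*(3/2) = -3 + ¾ = -9/4)
N(k, Q) = 6 - 9*k/4 (N(k, Q) = 6 + k*(-9/4) = 6 - 9*k/4)
4925 - N(z(7), 51) = 4925 - (6 - 9/4*7) = 4925 - (6 - 63/4) = 4925 - 1*(-39/4) = 4925 + 39/4 = 19739/4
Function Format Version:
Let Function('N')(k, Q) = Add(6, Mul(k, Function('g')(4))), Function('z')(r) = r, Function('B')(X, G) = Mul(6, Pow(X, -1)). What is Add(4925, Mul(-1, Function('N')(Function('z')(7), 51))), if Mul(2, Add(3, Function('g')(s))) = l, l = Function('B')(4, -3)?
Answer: Rational(19739, 4) ≈ 4934.8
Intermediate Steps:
l = Rational(3, 2) (l = Mul(6, Pow(4, -1)) = Mul(6, Rational(1, 4)) = Rational(3, 2) ≈ 1.5000)
Function('g')(s) = Rational(-9, 4) (Function('g')(s) = Add(-3, Mul(Rational(1, 2), Rational(3, 2))) = Add(-3, Rational(3, 4)) = Rational(-9, 4))
Function('N')(k, Q) = Add(6, Mul(Rational(-9, 4), k)) (Function('N')(k, Q) = Add(6, Mul(k, Rational(-9, 4))) = Add(6, Mul(Rational(-9, 4), k)))
Add(4925, Mul(-1, Function('N')(Function('z')(7), 51))) = Add(4925, Mul(-1, Add(6, Mul(Rational(-9, 4), 7)))) = Add(4925, Mul(-1, Add(6, Rational(-63, 4)))) = Add(4925, Mul(-1, Rational(-39, 4))) = Add(4925, Rational(39, 4)) = Rational(19739, 4)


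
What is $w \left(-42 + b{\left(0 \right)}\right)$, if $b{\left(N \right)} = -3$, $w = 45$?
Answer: $-2025$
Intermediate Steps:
$w \left(-42 + b{\left(0 \right)}\right) = 45 \left(-42 - 3\right) = 45 \left(-45\right) = -2025$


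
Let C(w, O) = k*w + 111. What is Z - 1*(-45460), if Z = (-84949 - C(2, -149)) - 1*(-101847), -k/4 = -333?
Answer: 59583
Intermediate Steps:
k = 1332 (k = -4*(-333) = 1332)
C(w, O) = 111 + 1332*w (C(w, O) = 1332*w + 111 = 111 + 1332*w)
Z = 14123 (Z = (-84949 - (111 + 1332*2)) - 1*(-101847) = (-84949 - (111 + 2664)) + 101847 = (-84949 - 1*2775) + 101847 = (-84949 - 2775) + 101847 = -87724 + 101847 = 14123)
Z - 1*(-45460) = 14123 - 1*(-45460) = 14123 + 45460 = 59583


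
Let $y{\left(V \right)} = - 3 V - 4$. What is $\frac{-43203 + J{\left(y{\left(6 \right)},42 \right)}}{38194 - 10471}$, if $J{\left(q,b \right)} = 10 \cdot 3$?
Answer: $- \frac{14391}{9241} \approx -1.5573$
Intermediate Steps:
$y{\left(V \right)} = -4 - 3 V$
$J{\left(q,b \right)} = 30$
$\frac{-43203 + J{\left(y{\left(6 \right)},42 \right)}}{38194 - 10471} = \frac{-43203 + 30}{38194 - 10471} = - \frac{43173}{38194 + \left(-19737 + 9266\right)} = - \frac{43173}{38194 - 10471} = - \frac{43173}{27723} = \left(-43173\right) \frac{1}{27723} = - \frac{14391}{9241}$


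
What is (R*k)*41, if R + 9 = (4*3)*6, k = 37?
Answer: 95571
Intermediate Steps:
R = 63 (R = -9 + (4*3)*6 = -9 + 12*6 = -9 + 72 = 63)
(R*k)*41 = (63*37)*41 = 2331*41 = 95571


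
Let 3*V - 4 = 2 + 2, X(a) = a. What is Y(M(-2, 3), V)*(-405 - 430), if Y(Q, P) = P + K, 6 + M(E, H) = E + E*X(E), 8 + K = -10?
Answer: 38410/3 ≈ 12803.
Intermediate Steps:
K = -18 (K = -8 - 10 = -18)
V = 8/3 (V = 4/3 + (2 + 2)/3 = 4/3 + (1/3)*4 = 4/3 + 4/3 = 8/3 ≈ 2.6667)
M(E, H) = -6 + E + E**2 (M(E, H) = -6 + (E + E*E) = -6 + (E + E**2) = -6 + E + E**2)
Y(Q, P) = -18 + P (Y(Q, P) = P - 18 = -18 + P)
Y(M(-2, 3), V)*(-405 - 430) = (-18 + 8/3)*(-405 - 430) = -46/3*(-835) = 38410/3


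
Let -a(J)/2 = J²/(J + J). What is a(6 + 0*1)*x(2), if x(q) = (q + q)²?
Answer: -96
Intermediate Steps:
x(q) = 4*q² (x(q) = (2*q)² = 4*q²)
a(J) = -J (a(J) = -2*J²/(J + J) = -2*J²/(2*J) = -2*1/(2*J)*J² = -J)
a(6 + 0*1)*x(2) = (-(6 + 0*1))*(4*2²) = (-(6 + 0))*(4*4) = -1*6*16 = -6*16 = -96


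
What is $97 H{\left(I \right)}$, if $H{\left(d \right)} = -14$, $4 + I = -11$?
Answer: $-1358$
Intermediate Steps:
$I = -15$ ($I = -4 - 11 = -15$)
$97 H{\left(I \right)} = 97 \left(-14\right) = -1358$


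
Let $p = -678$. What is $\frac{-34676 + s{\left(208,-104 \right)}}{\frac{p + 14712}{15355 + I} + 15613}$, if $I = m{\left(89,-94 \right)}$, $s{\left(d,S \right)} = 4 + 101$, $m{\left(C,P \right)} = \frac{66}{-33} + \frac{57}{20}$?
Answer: $- \frac{10617341807}{4795298401} \approx -2.2141$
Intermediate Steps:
$m{\left(C,P \right)} = \frac{17}{20}$ ($m{\left(C,P \right)} = 66 \left(- \frac{1}{33}\right) + 57 \cdot \frac{1}{20} = -2 + \frac{57}{20} = \frac{17}{20}$)
$s{\left(d,S \right)} = 105$
$I = \frac{17}{20} \approx 0.85$
$\frac{-34676 + s{\left(208,-104 \right)}}{\frac{p + 14712}{15355 + I} + 15613} = \frac{-34676 + 105}{\frac{-678 + 14712}{15355 + \frac{17}{20}} + 15613} = - \frac{34571}{\frac{14034}{\frac{307117}{20}} + 15613} = - \frac{34571}{14034 \cdot \frac{20}{307117} + 15613} = - \frac{34571}{\frac{280680}{307117} + 15613} = - \frac{34571}{\frac{4795298401}{307117}} = \left(-34571\right) \frac{307117}{4795298401} = - \frac{10617341807}{4795298401}$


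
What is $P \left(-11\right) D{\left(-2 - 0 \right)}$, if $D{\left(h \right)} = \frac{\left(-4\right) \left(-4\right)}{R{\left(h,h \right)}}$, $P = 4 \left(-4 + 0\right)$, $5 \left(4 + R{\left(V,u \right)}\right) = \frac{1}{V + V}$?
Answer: $- \frac{56320}{81} \approx -695.31$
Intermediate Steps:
$R{\left(V,u \right)} = -4 + \frac{1}{10 V}$ ($R{\left(V,u \right)} = -4 + \frac{1}{5 \left(V + V\right)} = -4 + \frac{1}{5 \cdot 2 V} = -4 + \frac{\frac{1}{2} \frac{1}{V}}{5} = -4 + \frac{1}{10 V}$)
$P = -16$ ($P = 4 \left(-4\right) = -16$)
$D{\left(h \right)} = \frac{16}{-4 + \frac{1}{10 h}}$ ($D{\left(h \right)} = \frac{\left(-4\right) \left(-4\right)}{-4 + \frac{1}{10 h}} = \frac{16}{-4 + \frac{1}{10 h}}$)
$P \left(-11\right) D{\left(-2 - 0 \right)} = \left(-16\right) \left(-11\right) \left(- \frac{160 \left(-2 - 0\right)}{-1 + 40 \left(-2 - 0\right)}\right) = 176 \left(- \frac{160 \left(-2 + 0\right)}{-1 + 40 \left(-2 + 0\right)}\right) = 176 \left(\left(-160\right) \left(-2\right) \frac{1}{-1 + 40 \left(-2\right)}\right) = 176 \left(\left(-160\right) \left(-2\right) \frac{1}{-1 - 80}\right) = 176 \left(\left(-160\right) \left(-2\right) \frac{1}{-81}\right) = 176 \left(\left(-160\right) \left(-2\right) \left(- \frac{1}{81}\right)\right) = 176 \left(- \frac{320}{81}\right) = - \frac{56320}{81}$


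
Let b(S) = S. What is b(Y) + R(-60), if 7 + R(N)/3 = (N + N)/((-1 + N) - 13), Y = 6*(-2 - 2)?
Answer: -1485/37 ≈ -40.135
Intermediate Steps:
Y = -24 (Y = 6*(-4) = -24)
R(N) = -21 + 6*N/(-14 + N) (R(N) = -21 + 3*((N + N)/((-1 + N) - 13)) = -21 + 3*((2*N)/(-14 + N)) = -21 + 3*(2*N/(-14 + N)) = -21 + 6*N/(-14 + N))
b(Y) + R(-60) = -24 + 3*(98 - 5*(-60))/(-14 - 60) = -24 + 3*(98 + 300)/(-74) = -24 + 3*(-1/74)*398 = -24 - 597/37 = -1485/37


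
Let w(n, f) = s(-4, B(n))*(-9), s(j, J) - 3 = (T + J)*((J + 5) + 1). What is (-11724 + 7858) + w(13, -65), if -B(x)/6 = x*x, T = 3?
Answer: -9175685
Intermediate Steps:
B(x) = -6*x² (B(x) = -6*x*x = -6*x²)
s(j, J) = 3 + (3 + J)*(6 + J) (s(j, J) = 3 + (3 + J)*((J + 5) + 1) = 3 + (3 + J)*((5 + J) + 1) = 3 + (3 + J)*(6 + J))
w(n, f) = -189 - 324*n⁴ + 486*n² (w(n, f) = (21 + (-6*n²)² + 9*(-6*n²))*(-9) = (21 + 36*n⁴ - 54*n²)*(-9) = (21 - 54*n² + 36*n⁴)*(-9) = -189 - 324*n⁴ + 486*n²)
(-11724 + 7858) + w(13, -65) = (-11724 + 7858) + (-189 - 324*13⁴ + 486*13²) = -3866 + (-189 - 324*28561 + 486*169) = -3866 + (-189 - 9253764 + 82134) = -3866 - 9171819 = -9175685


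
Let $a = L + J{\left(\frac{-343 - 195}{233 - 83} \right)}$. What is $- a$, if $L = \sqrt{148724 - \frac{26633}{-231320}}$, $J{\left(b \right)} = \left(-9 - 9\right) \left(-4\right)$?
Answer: $-72 - \frac{3 \sqrt{221057503062310}}{115660} \approx -457.65$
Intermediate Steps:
$J{\left(b \right)} = 72$ ($J{\left(b \right)} = \left(-18\right) \left(-4\right) = 72$)
$L = \frac{3 \sqrt{221057503062310}}{115660}$ ($L = \sqrt{148724 - - \frac{26633}{231320}} = \sqrt{148724 + \frac{26633}{231320}} = \sqrt{\frac{34402862313}{231320}} = \frac{3 \sqrt{221057503062310}}{115660} \approx 385.65$)
$a = 72 + \frac{3 \sqrt{221057503062310}}{115660}$ ($a = \frac{3 \sqrt{221057503062310}}{115660} + 72 = 72 + \frac{3 \sqrt{221057503062310}}{115660} \approx 457.65$)
$- a = - (72 + \frac{3 \sqrt{221057503062310}}{115660}) = -72 - \frac{3 \sqrt{221057503062310}}{115660}$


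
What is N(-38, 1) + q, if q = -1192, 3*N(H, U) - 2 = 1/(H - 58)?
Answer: -343105/288 ≈ -1191.3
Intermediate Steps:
N(H, U) = ⅔ + 1/(3*(-58 + H)) (N(H, U) = ⅔ + 1/(3*(H - 58)) = ⅔ + 1/(3*(-58 + H)))
N(-38, 1) + q = (-115 + 2*(-38))/(3*(-58 - 38)) - 1192 = (⅓)*(-115 - 76)/(-96) - 1192 = (⅓)*(-1/96)*(-191) - 1192 = 191/288 - 1192 = -343105/288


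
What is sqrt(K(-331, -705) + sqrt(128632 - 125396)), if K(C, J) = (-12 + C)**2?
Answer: sqrt(117649 + 2*sqrt(809)) ≈ 343.08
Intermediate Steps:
sqrt(K(-331, -705) + sqrt(128632 - 125396)) = sqrt((-12 - 331)**2 + sqrt(128632 - 125396)) = sqrt((-343)**2 + sqrt(3236)) = sqrt(117649 + 2*sqrt(809))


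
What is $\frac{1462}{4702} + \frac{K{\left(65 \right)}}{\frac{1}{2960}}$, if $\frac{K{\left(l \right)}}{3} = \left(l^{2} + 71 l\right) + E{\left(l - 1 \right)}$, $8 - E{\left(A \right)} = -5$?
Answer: $\frac{184823019371}{2351} \approx 7.8615 \cdot 10^{7}$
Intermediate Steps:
$E{\left(A \right)} = 13$ ($E{\left(A \right)} = 8 - -5 = 8 + 5 = 13$)
$K{\left(l \right)} = 39 + 3 l^{2} + 213 l$ ($K{\left(l \right)} = 3 \left(\left(l^{2} + 71 l\right) + 13\right) = 3 \left(13 + l^{2} + 71 l\right) = 39 + 3 l^{2} + 213 l$)
$\frac{1462}{4702} + \frac{K{\left(65 \right)}}{\frac{1}{2960}} = \frac{1462}{4702} + \frac{39 + 3 \cdot 65^{2} + 213 \cdot 65}{\frac{1}{2960}} = 1462 \cdot \frac{1}{4702} + \left(39 + 3 \cdot 4225 + 13845\right) \frac{1}{\frac{1}{2960}} = \frac{731}{2351} + \left(39 + 12675 + 13845\right) 2960 = \frac{731}{2351} + 26559 \cdot 2960 = \frac{731}{2351} + 78614640 = \frac{184823019371}{2351}$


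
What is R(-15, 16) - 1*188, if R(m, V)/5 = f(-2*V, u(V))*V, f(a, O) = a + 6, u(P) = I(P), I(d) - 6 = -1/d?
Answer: -2268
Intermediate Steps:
I(d) = 6 - 1/d
u(P) = 6 - 1/P
f(a, O) = 6 + a
R(m, V) = 5*V*(6 - 2*V) (R(m, V) = 5*((6 - 2*V)*V) = 5*(V*(6 - 2*V)) = 5*V*(6 - 2*V))
R(-15, 16) - 1*188 = 10*16*(3 - 1*16) - 1*188 = 10*16*(3 - 16) - 188 = 10*16*(-13) - 188 = -2080 - 188 = -2268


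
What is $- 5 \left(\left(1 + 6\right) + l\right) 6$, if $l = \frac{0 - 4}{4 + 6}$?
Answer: $-198$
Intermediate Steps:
$l = - \frac{2}{5}$ ($l = - \frac{4}{10} = \left(-4\right) \frac{1}{10} = - \frac{2}{5} \approx -0.4$)
$- 5 \left(\left(1 + 6\right) + l\right) 6 = - 5 \left(\left(1 + 6\right) - \frac{2}{5}\right) 6 = - 5 \left(7 - \frac{2}{5}\right) 6 = \left(-5\right) \frac{33}{5} \cdot 6 = \left(-33\right) 6 = -198$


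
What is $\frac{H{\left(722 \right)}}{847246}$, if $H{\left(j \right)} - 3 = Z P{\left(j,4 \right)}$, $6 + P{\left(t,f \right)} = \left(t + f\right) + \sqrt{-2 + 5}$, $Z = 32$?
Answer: $\frac{23043}{847246} + \frac{16 \sqrt{3}}{423623} \approx 0.027263$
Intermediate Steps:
$P{\left(t,f \right)} = -6 + f + t + \sqrt{3}$ ($P{\left(t,f \right)} = -6 + \left(\left(t + f\right) + \sqrt{-2 + 5}\right) = -6 + \left(\left(f + t\right) + \sqrt{3}\right) = -6 + \left(f + t + \sqrt{3}\right) = -6 + f + t + \sqrt{3}$)
$H{\left(j \right)} = -61 + 32 j + 32 \sqrt{3}$ ($H{\left(j \right)} = 3 + 32 \left(-6 + 4 + j + \sqrt{3}\right) = 3 + 32 \left(-2 + j + \sqrt{3}\right) = 3 + \left(-64 + 32 j + 32 \sqrt{3}\right) = -61 + 32 j + 32 \sqrt{3}$)
$\frac{H{\left(722 \right)}}{847246} = \frac{-61 + 32 \cdot 722 + 32 \sqrt{3}}{847246} = \left(-61 + 23104 + 32 \sqrt{3}\right) \frac{1}{847246} = \left(23043 + 32 \sqrt{3}\right) \frac{1}{847246} = \frac{23043}{847246} + \frac{16 \sqrt{3}}{423623}$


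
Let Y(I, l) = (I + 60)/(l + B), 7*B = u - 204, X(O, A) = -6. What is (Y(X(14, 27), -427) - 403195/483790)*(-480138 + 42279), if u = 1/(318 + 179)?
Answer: 15997745626120143/38386801340 ≈ 4.1675e+5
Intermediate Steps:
u = 1/497 ≈ 0.0020121
B = -101387/3479 (B = (1/497 - 204)/7 = (1/7)*(-101387/497) = -101387/3479 ≈ -29.143)
Y(I, l) = (60 + I)/(-101387/3479 + l) (Y(I, l) = (I + 60)/(l - 101387/3479) = (60 + I)/(-101387/3479 + l))
(Y(X(14, 27), -427) - 403195/483790)*(-480138 + 42279) = (3479*(60 - 6)/(-101387 + 3479*(-427)) - 403195/483790)*(-480138 + 42279) = (3479*54/(-101387 - 1485533) - 403195*1/483790)*(-437859) = (3479*54/(-1586920) - 80639/96758)*(-437859) = (3479*(-1/1586920)*54 - 80639/96758)*(-437859) = (-93933/793460 - 80639/96758)*(-437859) = -36536295077/38386801340*(-437859) = 15997745626120143/38386801340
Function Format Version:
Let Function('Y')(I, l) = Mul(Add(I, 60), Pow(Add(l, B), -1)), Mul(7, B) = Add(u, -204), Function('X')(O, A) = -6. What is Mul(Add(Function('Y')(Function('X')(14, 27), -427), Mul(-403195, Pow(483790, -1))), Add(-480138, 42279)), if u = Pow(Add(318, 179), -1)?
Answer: Rational(15997745626120143, 38386801340) ≈ 4.1675e+5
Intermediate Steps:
u = Rational(1, 497) (u = Pow(497, -1) = Rational(1, 497) ≈ 0.0020121)
B = Rational(-101387, 3479) (B = Mul(Rational(1, 7), Add(Rational(1, 497), -204)) = Mul(Rational(1, 7), Rational(-101387, 497)) = Rational(-101387, 3479) ≈ -29.143)
Function('Y')(I, l) = Mul(Pow(Add(Rational(-101387, 3479), l), -1), Add(60, I)) (Function('Y')(I, l) = Mul(Add(I, 60), Pow(Add(l, Rational(-101387, 3479)), -1)) = Mul(Add(60, I), Pow(Add(Rational(-101387, 3479), l), -1)) = Mul(Pow(Add(Rational(-101387, 3479), l), -1), Add(60, I)))
Mul(Add(Function('Y')(Function('X')(14, 27), -427), Mul(-403195, Pow(483790, -1))), Add(-480138, 42279)) = Mul(Add(Mul(3479, Pow(Add(-101387, Mul(3479, -427)), -1), Add(60, -6)), Mul(-403195, Pow(483790, -1))), Add(-480138, 42279)) = Mul(Add(Mul(3479, Pow(Add(-101387, -1485533), -1), 54), Mul(-403195, Rational(1, 483790))), -437859) = Mul(Add(Mul(3479, Pow(-1586920, -1), 54), Rational(-80639, 96758)), -437859) = Mul(Add(Mul(3479, Rational(-1, 1586920), 54), Rational(-80639, 96758)), -437859) = Mul(Add(Rational(-93933, 793460), Rational(-80639, 96758)), -437859) = Mul(Rational(-36536295077, 38386801340), -437859) = Rational(15997745626120143, 38386801340)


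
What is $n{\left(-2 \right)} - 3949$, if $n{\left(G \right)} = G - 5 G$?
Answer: $-3941$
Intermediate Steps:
$n{\left(G \right)} = - 4 G$
$n{\left(-2 \right)} - 3949 = \left(-4\right) \left(-2\right) - 3949 = 8 - 3949 = -3941$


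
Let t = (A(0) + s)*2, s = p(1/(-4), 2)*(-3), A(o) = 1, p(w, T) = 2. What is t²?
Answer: 100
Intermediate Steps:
s = -6 (s = 2*(-3) = -6)
t = -10 (t = (1 - 6)*2 = -5*2 = -10)
t² = (-10)² = 100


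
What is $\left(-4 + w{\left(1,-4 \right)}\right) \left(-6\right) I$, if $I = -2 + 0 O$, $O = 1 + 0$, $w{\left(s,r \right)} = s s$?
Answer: $-36$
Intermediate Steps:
$w{\left(s,r \right)} = s^{2}$
$O = 1$
$I = -2$ ($I = -2 + 0 \cdot 1 = -2 + 0 = -2$)
$\left(-4 + w{\left(1,-4 \right)}\right) \left(-6\right) I = \left(-4 + 1^{2}\right) \left(-6\right) \left(-2\right) = \left(-4 + 1\right) \left(-6\right) \left(-2\right) = \left(-3\right) \left(-6\right) \left(-2\right) = 18 \left(-2\right) = -36$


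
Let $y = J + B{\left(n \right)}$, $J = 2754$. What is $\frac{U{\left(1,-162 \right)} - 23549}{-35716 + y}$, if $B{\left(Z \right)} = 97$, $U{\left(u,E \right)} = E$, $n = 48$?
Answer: $\frac{23711}{32865} \approx 0.72147$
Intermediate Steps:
$y = 2851$ ($y = 2754 + 97 = 2851$)
$\frac{U{\left(1,-162 \right)} - 23549}{-35716 + y} = \frac{-162 - 23549}{-35716 + 2851} = - \frac{23711}{-32865} = \left(-23711\right) \left(- \frac{1}{32865}\right) = \frac{23711}{32865}$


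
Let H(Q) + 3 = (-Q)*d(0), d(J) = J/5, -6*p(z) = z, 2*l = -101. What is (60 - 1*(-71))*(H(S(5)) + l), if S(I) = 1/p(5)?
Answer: -14017/2 ≈ -7008.5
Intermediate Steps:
l = -101/2 (l = (½)*(-101) = -101/2 ≈ -50.500)
p(z) = -z/6
d(J) = J/5 (d(J) = J*(⅕) = J/5)
S(I) = -6/5 (S(I) = 1/(-⅙*5) = 1/(-⅚) = -6/5)
H(Q) = -3 (H(Q) = -3 + (-Q)*((⅕)*0) = -3 - Q*0 = -3 + 0 = -3)
(60 - 1*(-71))*(H(S(5)) + l) = (60 - 1*(-71))*(-3 - 101/2) = (60 + 71)*(-107/2) = 131*(-107/2) = -14017/2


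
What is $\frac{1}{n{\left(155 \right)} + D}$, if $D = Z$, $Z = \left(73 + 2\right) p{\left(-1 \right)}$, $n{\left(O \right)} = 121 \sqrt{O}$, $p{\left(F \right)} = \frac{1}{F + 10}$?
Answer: $- \frac{15}{4084714} + \frac{1089 \sqrt{155}}{20423570} \approx 0.00066017$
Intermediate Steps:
$p{\left(F \right)} = \frac{1}{10 + F}$
$Z = \frac{25}{3}$ ($Z = \frac{73 + 2}{10 - 1} = \frac{75}{9} = 75 \cdot \frac{1}{9} = \frac{25}{3} \approx 8.3333$)
$D = \frac{25}{3} \approx 8.3333$
$\frac{1}{n{\left(155 \right)} + D} = \frac{1}{121 \sqrt{155} + \frac{25}{3}} = \frac{1}{\frac{25}{3} + 121 \sqrt{155}}$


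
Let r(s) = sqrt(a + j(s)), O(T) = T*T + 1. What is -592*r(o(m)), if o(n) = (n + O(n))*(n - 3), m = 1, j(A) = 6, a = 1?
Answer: -592*sqrt(7) ≈ -1566.3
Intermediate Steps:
O(T) = 1 + T**2 (O(T) = T**2 + 1 = 1 + T**2)
o(n) = (-3 + n)*(1 + n + n**2) (o(n) = (n + (1 + n**2))*(n - 3) = (1 + n + n**2)*(-3 + n) = (-3 + n)*(1 + n + n**2))
r(s) = sqrt(7) (r(s) = sqrt(1 + 6) = sqrt(7))
-592*r(o(m)) = -592*sqrt(7)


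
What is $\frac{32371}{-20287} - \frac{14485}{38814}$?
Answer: $- \frac{1550305189}{787419618} \approx -1.9688$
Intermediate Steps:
$\frac{32371}{-20287} - \frac{14485}{38814} = 32371 \left(- \frac{1}{20287}\right) - \frac{14485}{38814} = - \frac{32371}{20287} - \frac{14485}{38814} = - \frac{1550305189}{787419618}$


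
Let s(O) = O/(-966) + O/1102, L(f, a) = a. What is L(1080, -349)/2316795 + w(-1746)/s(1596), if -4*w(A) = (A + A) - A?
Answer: -1349048972273/630168240 ≈ -2140.8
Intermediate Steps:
w(A) = -A/4 (w(A) = -((A + A) - A)/4 = -(2*A - A)/4 = -A/4)
s(O) = -34*O/266133 (s(O) = O*(-1/966) + O*(1/1102) = -O/966 + O/1102 = -34*O/266133)
L(1080, -349)/2316795 + w(-1746)/s(1596) = -349/2316795 + (-1/4*(-1746))/((-34/266133*1596)) = -349*1/2316795 + 873/(2*(-136/667)) = -349/2316795 + (873/2)*(-667/136) = -349/2316795 - 582291/272 = -1349048972273/630168240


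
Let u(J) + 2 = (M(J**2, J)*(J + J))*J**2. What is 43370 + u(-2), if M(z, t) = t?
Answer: 43400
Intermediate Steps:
u(J) = -2 + 2*J**4 (u(J) = -2 + (J*(J + J))*J**2 = -2 + (J*(2*J))*J**2 = -2 + (2*J**2)*J**2 = -2 + 2*J**4)
43370 + u(-2) = 43370 + (-2 + 2*(-2)**4) = 43370 + (-2 + 2*16) = 43370 + (-2 + 32) = 43370 + 30 = 43400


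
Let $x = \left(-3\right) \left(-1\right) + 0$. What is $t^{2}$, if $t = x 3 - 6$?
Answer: $9$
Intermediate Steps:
$x = 3$ ($x = 3 + 0 = 3$)
$t = 3$ ($t = 3 \cdot 3 - 6 = 9 - 6 = 3$)
$t^{2} = 3^{2} = 9$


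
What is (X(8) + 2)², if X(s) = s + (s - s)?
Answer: 100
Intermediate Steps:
X(s) = s (X(s) = s + 0 = s)
(X(8) + 2)² = (8 + 2)² = 10² = 100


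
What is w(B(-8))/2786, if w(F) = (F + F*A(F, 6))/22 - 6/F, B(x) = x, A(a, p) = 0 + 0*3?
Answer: 17/122584 ≈ 0.00013868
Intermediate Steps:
A(a, p) = 0 (A(a, p) = 0 + 0 = 0)
w(F) = -6/F + F/22 (w(F) = (F + F*0)/22 - 6/F = (F + 0)*(1/22) - 6/F = F*(1/22) - 6/F = F/22 - 6/F = -6/F + F/22)
w(B(-8))/2786 = (-6/(-8) + (1/22)*(-8))/2786 = (-6*(-1/8) - 4/11)*(1/2786) = (3/4 - 4/11)*(1/2786) = (17/44)*(1/2786) = 17/122584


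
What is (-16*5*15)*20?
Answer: -24000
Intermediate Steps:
(-16*5*15)*20 = (-8*10*15)*20 = -80*15*20 = -1200*20 = -24000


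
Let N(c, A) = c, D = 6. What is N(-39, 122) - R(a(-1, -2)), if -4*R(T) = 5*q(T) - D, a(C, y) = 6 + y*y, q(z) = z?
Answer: -28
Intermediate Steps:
a(C, y) = 6 + y²
R(T) = 3/2 - 5*T/4 (R(T) = -(5*T - 1*6)/4 = -(5*T - 6)/4 = -(-6 + 5*T)/4 = 3/2 - 5*T/4)
N(-39, 122) - R(a(-1, -2)) = -39 - (3/2 - 5*(6 + (-2)²)/4) = -39 - (3/2 - 5*(6 + 4)/4) = -39 - (3/2 - 5/4*10) = -39 - (3/2 - 25/2) = -39 - 1*(-11) = -39 + 11 = -28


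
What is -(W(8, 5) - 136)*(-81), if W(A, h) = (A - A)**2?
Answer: -11016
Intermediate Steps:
W(A, h) = 0 (W(A, h) = 0**2 = 0)
-(W(8, 5) - 136)*(-81) = -(0 - 136)*(-81) = -(-136)*(-81) = -1*11016 = -11016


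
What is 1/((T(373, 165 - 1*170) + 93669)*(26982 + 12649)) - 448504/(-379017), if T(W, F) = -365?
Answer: 1658447065866313/1401502843720008 ≈ 1.1833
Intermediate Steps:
1/((T(373, 165 - 1*170) + 93669)*(26982 + 12649)) - 448504/(-379017) = 1/((-365 + 93669)*(26982 + 12649)) - 448504/(-379017) = 1/(93304*39631) - 448504*(-1/379017) = (1/93304)*(1/39631) + 448504/379017 = 1/3697730824 + 448504/379017 = 1658447065866313/1401502843720008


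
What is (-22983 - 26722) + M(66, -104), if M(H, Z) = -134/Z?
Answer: -2584593/52 ≈ -49704.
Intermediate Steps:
(-22983 - 26722) + M(66, -104) = (-22983 - 26722) - 134/(-104) = -49705 - 134*(-1/104) = -49705 + 67/52 = -2584593/52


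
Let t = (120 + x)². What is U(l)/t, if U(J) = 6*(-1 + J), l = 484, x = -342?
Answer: 161/2738 ≈ 0.058802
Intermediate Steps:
U(J) = -6 + 6*J
t = 49284 (t = (120 - 342)² = (-222)² = 49284)
U(l)/t = (-6 + 6*484)/49284 = (-6 + 2904)*(1/49284) = 2898*(1/49284) = 161/2738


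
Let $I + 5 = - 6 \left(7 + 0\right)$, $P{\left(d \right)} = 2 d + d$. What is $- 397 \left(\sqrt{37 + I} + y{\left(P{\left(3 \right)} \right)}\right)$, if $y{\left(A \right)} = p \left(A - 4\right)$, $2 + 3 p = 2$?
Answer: $- 397 i \sqrt{10} \approx - 1255.4 i$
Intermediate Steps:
$P{\left(d \right)} = 3 d$
$I = -47$ ($I = -5 - 6 \left(7 + 0\right) = -5 - 42 = -47$)
$p = 0$ ($p = - \frac{2}{3} + \frac{1}{3} \cdot 2 = - \frac{2}{3} + \frac{2}{3} = 0$)
$y{\left(A \right)} = 0$ ($y{\left(A \right)} = 0 \left(A - 4\right) = 0 \left(-4 + A\right) = 0$)
$- 397 \left(\sqrt{37 + I} + y{\left(P{\left(3 \right)} \right)}\right) = - 397 \left(\sqrt{37 - 47} + 0\right) = - 397 \left(\sqrt{-10} + 0\right) = - 397 \left(i \sqrt{10} + 0\right) = - 397 i \sqrt{10}$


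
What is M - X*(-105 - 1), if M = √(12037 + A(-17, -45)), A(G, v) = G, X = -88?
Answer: -9328 + 2*√3005 ≈ -9218.4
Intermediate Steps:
M = 2*√3005 (M = √(12037 - 17) = √12020 = 2*√3005 ≈ 109.64)
M - X*(-105 - 1) = 2*√3005 - (-88)*(-105 - 1) = 2*√3005 - (-88)*(-106) = 2*√3005 - 1*9328 = 2*√3005 - 9328 = -9328 + 2*√3005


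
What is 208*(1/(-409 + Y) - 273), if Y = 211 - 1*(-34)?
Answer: -2328196/41 ≈ -56785.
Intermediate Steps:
Y = 245 (Y = 211 + 34 = 245)
208*(1/(-409 + Y) - 273) = 208*(1/(-409 + 245) - 273) = 208*(1/(-164) - 273) = 208*(-1/164 - 273) = 208*(-44773/164) = -2328196/41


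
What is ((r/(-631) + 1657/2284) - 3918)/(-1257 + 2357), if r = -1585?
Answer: -1128394313/317064880 ≈ -3.5589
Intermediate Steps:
((r/(-631) + 1657/2284) - 3918)/(-1257 + 2357) = ((-1585/(-631) + 1657/2284) - 3918)/(-1257 + 2357) = ((-1585*(-1/631) + 1657*(1/2284)) - 3918)/1100 = ((1585/631 + 1657/2284) - 3918)*(1/1100) = (4665707/1441204 - 3918)*(1/1100) = -5641971565/1441204*1/1100 = -1128394313/317064880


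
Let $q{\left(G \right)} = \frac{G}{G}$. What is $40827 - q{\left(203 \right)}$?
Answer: $40826$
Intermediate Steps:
$q{\left(G \right)} = 1$
$40827 - q{\left(203 \right)} = 40827 - 1 = 40826$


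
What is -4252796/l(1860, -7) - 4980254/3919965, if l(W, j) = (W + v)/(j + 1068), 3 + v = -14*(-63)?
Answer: -5895914870952082/3578928045 ≈ -1.6474e+6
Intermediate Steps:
v = 879 (v = -3 - 14*(-63) = -3 + 882 = 879)
l(W, j) = (879 + W)/(1068 + j) (l(W, j) = (W + 879)/(j + 1068) = (879 + W)/(1068 + j))
-4252796/l(1860, -7) - 4980254/3919965 = -4252796*(1068 - 7)/(879 + 1860) - 4980254/3919965 = -4252796/(2739/1061) - 4980254*1/3919965 = -4252796/((1/1061)*2739) - 4980254/3919965 = -4252796/2739/1061 - 4980254/3919965 = -4252796*1061/2739 - 4980254/3919965 = -4512216556/2739 - 4980254/3919965 = -5895914870952082/3578928045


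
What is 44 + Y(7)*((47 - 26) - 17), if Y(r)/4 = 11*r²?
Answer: 8668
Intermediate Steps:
Y(r) = 44*r² (Y(r) = 4*(11*r²) = 44*r²)
44 + Y(7)*((47 - 26) - 17) = 44 + (44*7²)*((47 - 26) - 17) = 44 + (44*49)*(21 - 17) = 44 + 2156*4 = 44 + 8624 = 8668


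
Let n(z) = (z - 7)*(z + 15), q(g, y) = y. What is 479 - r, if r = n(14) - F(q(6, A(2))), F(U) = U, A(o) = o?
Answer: 278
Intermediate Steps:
n(z) = (-7 + z)*(15 + z)
r = 201 (r = (-105 + 14² + 8*14) - 1*2 = (-105 + 196 + 112) - 2 = 203 - 2 = 201)
479 - r = 479 - 1*201 = 479 - 201 = 278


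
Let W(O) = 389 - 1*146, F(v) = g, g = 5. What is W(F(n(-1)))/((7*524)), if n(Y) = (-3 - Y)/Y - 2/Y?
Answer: 243/3668 ≈ 0.066249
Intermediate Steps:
n(Y) = -2/Y + (-3 - Y)/Y (n(Y) = (-3 - Y)/Y - 2/Y = -2/Y + (-3 - Y)/Y)
F(v) = 5
W(O) = 243 (W(O) = 389 - 146 = 243)
W(F(n(-1)))/((7*524)) = 243/((7*524)) = 243/3668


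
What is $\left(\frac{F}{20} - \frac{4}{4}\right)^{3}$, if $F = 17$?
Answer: $- \frac{27}{8000} \approx -0.003375$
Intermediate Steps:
$\left(\frac{F}{20} - \frac{4}{4}\right)^{3} = \left(\frac{17}{20} - \frac{4}{4}\right)^{3} = \left(17 \cdot \frac{1}{20} - 1\right)^{3} = \left(\frac{17}{20} - 1\right)^{3} = \left(- \frac{3}{20}\right)^{3} = - \frac{27}{8000}$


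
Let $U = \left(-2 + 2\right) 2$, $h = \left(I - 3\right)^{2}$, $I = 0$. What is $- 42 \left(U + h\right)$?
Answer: $-378$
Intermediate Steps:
$h = 9$ ($h = \left(0 - 3\right)^{2} = \left(-3\right)^{2} = 9$)
$U = 0$ ($U = 0 \cdot 2 = 0$)
$- 42 \left(U + h\right) = - 42 \left(0 + 9\right) = \left(-42\right) 9 = -378$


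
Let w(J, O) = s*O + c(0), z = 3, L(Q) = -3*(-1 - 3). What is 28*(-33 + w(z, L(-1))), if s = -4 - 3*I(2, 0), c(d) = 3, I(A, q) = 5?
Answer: -7224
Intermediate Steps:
L(Q) = 12 (L(Q) = -3*(-4) = 12)
s = -19 (s = -4 - 3*5 = -4 - 15 = -19)
w(J, O) = 3 - 19*O (w(J, O) = -19*O + 3 = 3 - 19*O)
28*(-33 + w(z, L(-1))) = 28*(-33 + (3 - 19*12)) = 28*(-33 + (3 - 228)) = 28*(-33 - 225) = 28*(-258) = -7224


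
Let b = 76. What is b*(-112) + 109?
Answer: -8403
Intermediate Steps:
b*(-112) + 109 = 76*(-112) + 109 = -8512 + 109 = -8403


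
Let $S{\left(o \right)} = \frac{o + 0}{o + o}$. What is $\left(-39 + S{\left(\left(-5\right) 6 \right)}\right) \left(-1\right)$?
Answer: $\frac{77}{2} \approx 38.5$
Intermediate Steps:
$S{\left(o \right)} = \frac{1}{2}$ ($S{\left(o \right)} = \frac{o}{2 o} = o \frac{1}{2 o} = \frac{1}{2}$)
$\left(-39 + S{\left(\left(-5\right) 6 \right)}\right) \left(-1\right) = \left(-39 + \frac{1}{2}\right) \left(-1\right) = \left(- \frac{77}{2}\right) \left(-1\right) = \frac{77}{2}$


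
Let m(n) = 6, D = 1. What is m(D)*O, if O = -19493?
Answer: -116958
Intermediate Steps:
m(D)*O = 6*(-19493) = -116958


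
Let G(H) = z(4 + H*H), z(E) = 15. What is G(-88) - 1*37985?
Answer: -37970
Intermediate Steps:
G(H) = 15
G(-88) - 1*37985 = 15 - 1*37985 = 15 - 37985 = -37970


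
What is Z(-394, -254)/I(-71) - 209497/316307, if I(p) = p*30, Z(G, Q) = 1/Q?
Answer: -113341750633/171128413140 ≈ -0.66232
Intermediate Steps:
I(p) = 30*p
Z(-394, -254)/I(-71) - 209497/316307 = 1/((-254)*((30*(-71)))) - 209497/316307 = -1/254/(-2130) - 209497*1/316307 = -1/254*(-1/2130) - 209497/316307 = 1/541020 - 209497/316307 = -113341750633/171128413140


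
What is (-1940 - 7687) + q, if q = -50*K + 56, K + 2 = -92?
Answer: -4871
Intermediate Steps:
K = -94 (K = -2 - 92 = -94)
q = 4756 (q = -50*(-94) + 56 = 4700 + 56 = 4756)
(-1940 - 7687) + q = (-1940 - 7687) + 4756 = -9627 + 4756 = -4871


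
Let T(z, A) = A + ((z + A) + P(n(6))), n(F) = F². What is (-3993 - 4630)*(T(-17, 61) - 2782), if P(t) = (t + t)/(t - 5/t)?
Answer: 29778797545/1291 ≈ 2.3066e+7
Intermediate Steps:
P(t) = 2*t/(t - 5/t) (P(t) = (2*t)/(t - 5/t) = 2*t/(t - 5/t))
T(z, A) = 2592/1291 + z + 2*A (T(z, A) = A + ((z + A) + 2*(6²)²/(-5 + (6²)²)) = A + ((A + z) + 2*36²/(-5 + 36²)) = A + ((A + z) + 2*1296/(-5 + 1296)) = A + ((A + z) + 2*1296/1291) = A + ((A + z) + 2*1296*(1/1291)) = A + ((A + z) + 2592/1291) = A + (2592/1291 + A + z) = 2592/1291 + z + 2*A)
(-3993 - 4630)*(T(-17, 61) - 2782) = (-3993 - 4630)*((2592/1291 - 17 + 2*61) - 2782) = -8623*((2592/1291 - 17 + 122) - 2782) = -8623*(138147/1291 - 2782) = -8623*(-3453415/1291) = 29778797545/1291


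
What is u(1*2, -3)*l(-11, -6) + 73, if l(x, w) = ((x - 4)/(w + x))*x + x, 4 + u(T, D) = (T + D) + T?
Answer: 2297/17 ≈ 135.12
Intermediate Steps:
u(T, D) = -4 + D + 2*T (u(T, D) = -4 + ((T + D) + T) = -4 + ((D + T) + T) = -4 + (D + 2*T) = -4 + D + 2*T)
l(x, w) = x + x*(-4 + x)/(w + x) (l(x, w) = ((-4 + x)/(w + x))*x + x = x*(-4 + x)/(w + x) + x = x + x*(-4 + x)/(w + x))
u(1*2, -3)*l(-11, -6) + 73 = (-4 - 3 + 2*(1*2))*(-11*(-4 - 6 + 2*(-11))/(-6 - 11)) + 73 = (-4 - 3 + 2*2)*(-11*(-4 - 6 - 22)/(-17)) + 73 = (-4 - 3 + 4)*(-11*(-1/17)*(-32)) + 73 = -3*(-352/17) + 73 = 1056/17 + 73 = 2297/17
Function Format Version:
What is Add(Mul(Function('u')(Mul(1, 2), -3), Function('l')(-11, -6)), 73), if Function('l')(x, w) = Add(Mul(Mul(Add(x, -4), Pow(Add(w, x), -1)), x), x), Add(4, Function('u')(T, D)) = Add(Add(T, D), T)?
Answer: Rational(2297, 17) ≈ 135.12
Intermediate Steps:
Function('u')(T, D) = Add(-4, D, Mul(2, T)) (Function('u')(T, D) = Add(-4, Add(Add(T, D), T)) = Add(-4, Add(Add(D, T), T)) = Add(-4, Add(D, Mul(2, T))) = Add(-4, D, Mul(2, T)))
Function('l')(x, w) = Add(x, Mul(x, Pow(Add(w, x), -1), Add(-4, x))) (Function('l')(x, w) = Add(Mul(Mul(Add(-4, x), Pow(Add(w, x), -1)), x), x) = Add(Mul(Mul(Pow(Add(w, x), -1), Add(-4, x)), x), x) = Add(Mul(x, Pow(Add(w, x), -1), Add(-4, x)), x) = Add(x, Mul(x, Pow(Add(w, x), -1), Add(-4, x))))
Add(Mul(Function('u')(Mul(1, 2), -3), Function('l')(-11, -6)), 73) = Add(Mul(Add(-4, -3, Mul(2, Mul(1, 2))), Mul(-11, Pow(Add(-6, -11), -1), Add(-4, -6, Mul(2, -11)))), 73) = Add(Mul(Add(-4, -3, Mul(2, 2)), Mul(-11, Pow(-17, -1), Add(-4, -6, -22))), 73) = Add(Mul(Add(-4, -3, 4), Mul(-11, Rational(-1, 17), -32)), 73) = Add(Mul(-3, Rational(-352, 17)), 73) = Add(Rational(1056, 17), 73) = Rational(2297, 17)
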